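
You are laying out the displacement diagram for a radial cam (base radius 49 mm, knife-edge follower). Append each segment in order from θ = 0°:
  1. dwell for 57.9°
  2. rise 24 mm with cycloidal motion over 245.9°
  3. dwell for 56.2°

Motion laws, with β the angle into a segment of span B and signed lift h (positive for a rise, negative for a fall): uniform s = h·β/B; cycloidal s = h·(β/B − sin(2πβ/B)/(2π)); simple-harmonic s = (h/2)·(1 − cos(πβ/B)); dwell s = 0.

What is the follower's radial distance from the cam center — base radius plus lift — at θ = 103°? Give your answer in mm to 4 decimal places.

seg 1 [0°–57.9°] dwell: s stays 0.0000
seg 2 [57.9°–303.8°] cycloidal, h=24: θ=103° here. β=45.1, B=245.9. 24·(0.1834 − sin(2π·0.1834)/(2π)) = 0.9116 → s = 0.9116
radial distance = base radius + s = 49 + 0.9116 = 49.9116

49.9116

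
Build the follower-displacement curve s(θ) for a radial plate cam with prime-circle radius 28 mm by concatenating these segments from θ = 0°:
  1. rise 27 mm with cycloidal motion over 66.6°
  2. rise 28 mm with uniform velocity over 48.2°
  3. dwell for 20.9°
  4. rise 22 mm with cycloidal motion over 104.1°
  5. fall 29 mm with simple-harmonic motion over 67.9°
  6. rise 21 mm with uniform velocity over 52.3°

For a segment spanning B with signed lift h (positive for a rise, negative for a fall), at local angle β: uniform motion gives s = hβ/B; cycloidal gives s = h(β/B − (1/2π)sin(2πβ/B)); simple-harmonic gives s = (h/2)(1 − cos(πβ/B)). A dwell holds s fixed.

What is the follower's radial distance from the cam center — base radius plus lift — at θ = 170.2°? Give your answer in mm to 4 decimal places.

seg 1 [0°–66.6°] cycloidal, h=27: full span → s += 27 → s = 27.0000
seg 2 [66.6°–114.8°] uniform, h=28: full span → s += 28 → s = 55.0000
seg 3 [114.8°–135.7°] dwell: s stays 55.0000
seg 4 [135.7°–239.8°] cycloidal, h=22: θ=170.2° here. β=34.5, B=104.1. 22·(0.3314 − sin(2π·0.3314)/(2π)) = 4.2378 → s = 59.2378
radial distance = base radius + s = 28 + 59.2378 = 87.2378

87.2378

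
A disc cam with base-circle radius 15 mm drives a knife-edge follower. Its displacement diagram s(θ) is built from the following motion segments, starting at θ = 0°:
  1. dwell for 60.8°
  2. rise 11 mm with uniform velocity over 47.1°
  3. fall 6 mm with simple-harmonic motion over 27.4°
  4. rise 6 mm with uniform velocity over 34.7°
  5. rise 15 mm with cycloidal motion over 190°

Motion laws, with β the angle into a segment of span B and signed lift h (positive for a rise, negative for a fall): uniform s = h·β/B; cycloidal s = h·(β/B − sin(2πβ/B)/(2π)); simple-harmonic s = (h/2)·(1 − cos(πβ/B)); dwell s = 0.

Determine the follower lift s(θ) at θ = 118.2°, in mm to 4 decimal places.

seg 1 [0°–60.8°] dwell: s stays 0.0000
seg 2 [60.8°–107.9°] uniform, h=11: full span → s += 11 → s = 11.0000
seg 3 [107.9°–135.3°] simple-harmonic, h=-6: θ=118.2° here. β=10.3, B=27.4. -6/2·(1 − cos(π·0.3759)) = -1.8599 → s = 9.1401

9.1401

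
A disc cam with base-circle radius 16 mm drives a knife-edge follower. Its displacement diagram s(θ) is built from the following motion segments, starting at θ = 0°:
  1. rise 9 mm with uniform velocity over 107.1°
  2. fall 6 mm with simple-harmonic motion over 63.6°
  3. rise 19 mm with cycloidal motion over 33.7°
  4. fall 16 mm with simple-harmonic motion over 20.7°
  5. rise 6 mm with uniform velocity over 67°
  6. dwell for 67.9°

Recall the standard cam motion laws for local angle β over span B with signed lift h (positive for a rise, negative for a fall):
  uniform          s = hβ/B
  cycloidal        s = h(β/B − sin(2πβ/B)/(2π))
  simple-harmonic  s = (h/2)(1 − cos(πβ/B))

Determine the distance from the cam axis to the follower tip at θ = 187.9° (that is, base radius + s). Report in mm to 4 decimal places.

seg 1 [0°–107.1°] uniform, h=9: full span → s += 9 → s = 9.0000
seg 2 [107.1°–170.7°] simple-harmonic, h=-6: full span → s += -6 → s = 3.0000
seg 3 [170.7°–204.4°] cycloidal, h=19: θ=187.9° here. β=17.2, B=33.7. 19·(0.5104 − sin(2π·0.5104)/(2π)) = 9.8945 → s = 12.8945
radial distance = base radius + s = 16 + 12.8945 = 28.8945

28.8945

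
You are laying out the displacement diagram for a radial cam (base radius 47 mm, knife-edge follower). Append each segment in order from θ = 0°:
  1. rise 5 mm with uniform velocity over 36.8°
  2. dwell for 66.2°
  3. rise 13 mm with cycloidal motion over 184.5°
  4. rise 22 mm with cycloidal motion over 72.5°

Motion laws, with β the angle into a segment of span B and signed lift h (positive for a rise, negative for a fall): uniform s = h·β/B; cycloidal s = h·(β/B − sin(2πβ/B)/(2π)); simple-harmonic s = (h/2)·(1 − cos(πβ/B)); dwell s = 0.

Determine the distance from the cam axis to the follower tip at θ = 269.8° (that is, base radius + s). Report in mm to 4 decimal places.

seg 1 [0°–36.8°] uniform, h=5: full span → s += 5 → s = 5.0000
seg 2 [36.8°–103°] dwell: s stays 5.0000
seg 3 [103°–287.5°] cycloidal, h=13: θ=269.8° here. β=166.8, B=184.5. 13·(0.9041 − sin(2π·0.9041)/(2π)) = 12.9258 → s = 17.9258
radial distance = base radius + s = 47 + 17.9258 = 64.9258

64.9258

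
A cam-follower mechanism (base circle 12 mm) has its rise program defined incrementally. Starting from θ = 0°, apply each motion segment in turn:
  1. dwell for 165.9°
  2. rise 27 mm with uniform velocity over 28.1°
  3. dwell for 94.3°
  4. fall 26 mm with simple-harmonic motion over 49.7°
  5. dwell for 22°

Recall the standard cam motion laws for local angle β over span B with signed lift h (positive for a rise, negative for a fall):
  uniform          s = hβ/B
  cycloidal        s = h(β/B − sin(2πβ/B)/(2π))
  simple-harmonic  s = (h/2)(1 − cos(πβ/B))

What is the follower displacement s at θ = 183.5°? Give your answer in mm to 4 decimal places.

seg 1 [0°–165.9°] dwell: s stays 0.0000
seg 2 [165.9°–194°] uniform, h=27: θ=183.5° here. β=17.6, B=28.1. 27·17.6/28.1 = 16.9110 → s = 16.9110

16.9110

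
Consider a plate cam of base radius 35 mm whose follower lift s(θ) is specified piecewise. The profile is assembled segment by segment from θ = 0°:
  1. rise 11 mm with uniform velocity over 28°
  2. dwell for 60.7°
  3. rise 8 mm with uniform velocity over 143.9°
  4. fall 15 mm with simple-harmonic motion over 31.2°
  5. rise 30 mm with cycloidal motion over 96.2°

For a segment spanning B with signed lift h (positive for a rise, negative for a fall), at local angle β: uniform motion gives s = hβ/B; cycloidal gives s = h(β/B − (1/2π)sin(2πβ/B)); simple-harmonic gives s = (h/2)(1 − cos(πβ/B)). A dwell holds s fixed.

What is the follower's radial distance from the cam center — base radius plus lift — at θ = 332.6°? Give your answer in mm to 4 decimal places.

seg 1 [0°–28°] uniform, h=11: full span → s += 11 → s = 11.0000
seg 2 [28°–88.7°] dwell: s stays 11.0000
seg 3 [88.7°–232.6°] uniform, h=8: full span → s += 8 → s = 19.0000
seg 4 [232.6°–263.8°] simple-harmonic, h=-15: full span → s += -15 → s = 4.0000
seg 5 [263.8°–360°] cycloidal, h=30: θ=332.6° here. β=68.8, B=96.2. 30·(0.7152 − sin(2π·0.7152)/(2π)) = 26.1161 → s = 30.1161
radial distance = base radius + s = 35 + 30.1161 = 65.1161

65.1161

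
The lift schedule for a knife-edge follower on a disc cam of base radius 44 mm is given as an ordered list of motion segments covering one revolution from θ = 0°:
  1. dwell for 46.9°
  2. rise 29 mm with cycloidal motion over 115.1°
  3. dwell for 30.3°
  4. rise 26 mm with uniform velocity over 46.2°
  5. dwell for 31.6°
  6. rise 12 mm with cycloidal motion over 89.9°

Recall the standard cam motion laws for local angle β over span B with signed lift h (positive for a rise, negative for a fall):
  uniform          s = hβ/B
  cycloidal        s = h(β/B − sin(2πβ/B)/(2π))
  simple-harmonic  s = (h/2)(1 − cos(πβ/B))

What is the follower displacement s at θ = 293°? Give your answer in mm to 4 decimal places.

seg 1 [0°–46.9°] dwell: s stays 0.0000
seg 2 [46.9°–162°] cycloidal, h=29: full span → s += 29 → s = 29.0000
seg 3 [162°–192.3°] dwell: s stays 29.0000
seg 4 [192.3°–238.5°] uniform, h=26: full span → s += 26 → s = 55.0000
seg 5 [238.5°–270.1°] dwell: s stays 55.0000
seg 6 [270.1°–360°] cycloidal, h=12: θ=293° here. β=22.9, B=89.9. 12·(0.2547 − sin(2π·0.2547)/(2π)) = 1.1477 → s = 56.1477

56.1477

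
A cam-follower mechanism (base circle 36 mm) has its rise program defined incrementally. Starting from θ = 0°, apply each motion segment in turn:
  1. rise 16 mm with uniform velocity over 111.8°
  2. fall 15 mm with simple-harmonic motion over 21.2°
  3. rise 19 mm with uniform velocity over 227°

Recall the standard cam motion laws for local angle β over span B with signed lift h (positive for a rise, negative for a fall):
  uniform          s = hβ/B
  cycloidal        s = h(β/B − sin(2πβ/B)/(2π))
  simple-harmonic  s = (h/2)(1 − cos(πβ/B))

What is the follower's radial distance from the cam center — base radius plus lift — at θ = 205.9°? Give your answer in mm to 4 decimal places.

seg 1 [0°–111.8°] uniform, h=16: full span → s += 16 → s = 16.0000
seg 2 [111.8°–133°] simple-harmonic, h=-15: full span → s += -15 → s = 1.0000
seg 3 [133°–360°] uniform, h=19: θ=205.9° here. β=72.9, B=227. 19·72.9/227 = 6.1018 → s = 7.1018
radial distance = base radius + s = 36 + 7.1018 = 43.1018

43.1018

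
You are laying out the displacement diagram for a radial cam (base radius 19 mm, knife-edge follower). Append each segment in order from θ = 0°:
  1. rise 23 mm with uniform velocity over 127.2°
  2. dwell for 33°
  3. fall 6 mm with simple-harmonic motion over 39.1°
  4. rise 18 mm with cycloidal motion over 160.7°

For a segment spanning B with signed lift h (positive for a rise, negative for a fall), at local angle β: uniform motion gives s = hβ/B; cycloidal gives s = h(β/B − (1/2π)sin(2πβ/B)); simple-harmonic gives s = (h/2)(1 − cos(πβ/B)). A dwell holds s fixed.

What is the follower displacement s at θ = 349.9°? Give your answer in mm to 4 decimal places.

seg 1 [0°–127.2°] uniform, h=23: full span → s += 23 → s = 23.0000
seg 2 [127.2°–160.2°] dwell: s stays 23.0000
seg 3 [160.2°–199.3°] simple-harmonic, h=-6: full span → s += -6 → s = 17.0000
seg 4 [199.3°–360°] cycloidal, h=18: θ=349.9° here. β=150.6, B=160.7. 18·(0.9371 − sin(2π·0.9371)/(2π)) = 17.9708 → s = 34.9708

34.9708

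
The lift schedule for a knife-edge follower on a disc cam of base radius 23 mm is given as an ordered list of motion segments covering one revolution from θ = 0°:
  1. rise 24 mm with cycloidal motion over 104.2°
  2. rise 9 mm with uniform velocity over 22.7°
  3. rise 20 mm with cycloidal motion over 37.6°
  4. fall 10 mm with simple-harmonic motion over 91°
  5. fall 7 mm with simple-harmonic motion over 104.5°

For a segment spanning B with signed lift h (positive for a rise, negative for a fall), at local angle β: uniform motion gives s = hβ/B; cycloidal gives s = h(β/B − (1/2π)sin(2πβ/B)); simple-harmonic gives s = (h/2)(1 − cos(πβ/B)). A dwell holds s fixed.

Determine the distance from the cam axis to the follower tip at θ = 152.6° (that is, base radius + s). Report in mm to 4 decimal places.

seg 1 [0°–104.2°] cycloidal, h=24: full span → s += 24 → s = 24.0000
seg 2 [104.2°–126.9°] uniform, h=9: full span → s += 9 → s = 33.0000
seg 3 [126.9°–164.5°] cycloidal, h=20: θ=152.6° here. β=25.7, B=37.6. 20·(0.6835 − sin(2π·0.6835)/(2π)) = 16.5796 → s = 49.5796
radial distance = base radius + s = 23 + 49.5796 = 72.5796

72.5796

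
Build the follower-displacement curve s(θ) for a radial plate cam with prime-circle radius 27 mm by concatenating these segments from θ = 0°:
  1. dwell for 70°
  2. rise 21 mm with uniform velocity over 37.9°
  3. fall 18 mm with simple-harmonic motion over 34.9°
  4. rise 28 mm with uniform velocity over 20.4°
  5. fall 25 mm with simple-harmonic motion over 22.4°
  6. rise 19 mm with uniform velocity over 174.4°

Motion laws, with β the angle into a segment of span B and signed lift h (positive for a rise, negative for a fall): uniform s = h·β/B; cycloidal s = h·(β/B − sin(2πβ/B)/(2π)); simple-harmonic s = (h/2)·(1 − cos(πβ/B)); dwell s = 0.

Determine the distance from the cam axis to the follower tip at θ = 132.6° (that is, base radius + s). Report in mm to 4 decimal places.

seg 1 [0°–70°] dwell: s stays 0.0000
seg 2 [70°–107.9°] uniform, h=21: full span → s += 21 → s = 21.0000
seg 3 [107.9°–142.8°] simple-harmonic, h=-18: θ=132.6° here. β=24.7, B=34.9. -18/2·(1 − cos(π·0.7077)) = -14.4655 → s = 6.5345
radial distance = base radius + s = 27 + 6.5345 = 33.5345

33.5345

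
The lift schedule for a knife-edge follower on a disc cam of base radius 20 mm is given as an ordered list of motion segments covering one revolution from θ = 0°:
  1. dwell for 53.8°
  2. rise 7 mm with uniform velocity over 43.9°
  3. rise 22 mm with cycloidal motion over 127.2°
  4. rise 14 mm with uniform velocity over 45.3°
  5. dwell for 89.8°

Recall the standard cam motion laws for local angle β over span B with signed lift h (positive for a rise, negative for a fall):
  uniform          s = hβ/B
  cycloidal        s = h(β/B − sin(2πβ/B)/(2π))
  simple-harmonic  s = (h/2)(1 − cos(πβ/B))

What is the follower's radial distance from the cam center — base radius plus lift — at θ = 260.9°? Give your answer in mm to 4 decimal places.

seg 1 [0°–53.8°] dwell: s stays 0.0000
seg 2 [53.8°–97.7°] uniform, h=7: full span → s += 7 → s = 7.0000
seg 3 [97.7°–224.9°] cycloidal, h=22: full span → s += 22 → s = 29.0000
seg 4 [224.9°–270.2°] uniform, h=14: θ=260.9° here. β=36, B=45.3. 14·36/45.3 = 11.1258 → s = 40.1258
radial distance = base radius + s = 20 + 40.1258 = 60.1258

60.1258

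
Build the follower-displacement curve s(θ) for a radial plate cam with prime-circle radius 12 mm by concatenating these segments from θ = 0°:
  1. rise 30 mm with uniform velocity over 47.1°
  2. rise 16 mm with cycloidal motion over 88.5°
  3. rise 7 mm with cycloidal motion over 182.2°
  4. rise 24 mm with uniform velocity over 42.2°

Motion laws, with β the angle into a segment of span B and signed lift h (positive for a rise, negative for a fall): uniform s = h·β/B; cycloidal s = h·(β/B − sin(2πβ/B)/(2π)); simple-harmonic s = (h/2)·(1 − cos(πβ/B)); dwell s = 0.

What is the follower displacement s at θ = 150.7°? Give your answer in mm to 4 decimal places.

seg 1 [0°–47.1°] uniform, h=30: full span → s += 30 → s = 30.0000
seg 2 [47.1°–135.6°] cycloidal, h=16: full span → s += 16 → s = 46.0000
seg 3 [135.6°–317.8°] cycloidal, h=7: θ=150.7° here. β=15.1, B=182.2. 7·(0.0829 − sin(2π·0.0829)/(2π)) = 0.0259 → s = 46.0259

46.0259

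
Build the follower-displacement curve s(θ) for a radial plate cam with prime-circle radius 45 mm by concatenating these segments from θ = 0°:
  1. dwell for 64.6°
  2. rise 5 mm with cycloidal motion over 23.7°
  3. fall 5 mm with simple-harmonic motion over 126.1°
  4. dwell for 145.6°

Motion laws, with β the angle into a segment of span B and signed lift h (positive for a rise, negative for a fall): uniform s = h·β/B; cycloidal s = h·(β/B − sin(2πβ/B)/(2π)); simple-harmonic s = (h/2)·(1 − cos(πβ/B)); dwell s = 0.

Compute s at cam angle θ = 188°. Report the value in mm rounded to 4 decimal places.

seg 1 [0°–64.6°] dwell: s stays 0.0000
seg 2 [64.6°–88.3°] cycloidal, h=5: full span → s += 5 → s = 5.0000
seg 3 [88.3°–214.4°] simple-harmonic, h=-5: θ=188° here. β=99.7, B=126.1. -5/2·(1 − cos(π·0.7906)) = -4.4785 → s = 0.5215

0.5215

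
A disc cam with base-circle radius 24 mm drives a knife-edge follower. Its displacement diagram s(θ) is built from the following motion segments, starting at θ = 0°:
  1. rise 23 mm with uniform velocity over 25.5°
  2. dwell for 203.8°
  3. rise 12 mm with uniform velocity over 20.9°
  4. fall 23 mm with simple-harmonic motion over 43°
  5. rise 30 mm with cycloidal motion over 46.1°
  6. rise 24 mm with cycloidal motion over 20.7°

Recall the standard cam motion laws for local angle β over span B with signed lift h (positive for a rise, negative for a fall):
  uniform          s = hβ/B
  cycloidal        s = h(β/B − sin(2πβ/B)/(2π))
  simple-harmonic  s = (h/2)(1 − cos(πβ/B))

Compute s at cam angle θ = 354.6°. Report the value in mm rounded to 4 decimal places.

seg 1 [0°–25.5°] uniform, h=23: full span → s += 23 → s = 23.0000
seg 2 [25.5°–229.3°] dwell: s stays 23.0000
seg 3 [229.3°–250.2°] uniform, h=12: full span → s += 12 → s = 35.0000
seg 4 [250.2°–293.2°] simple-harmonic, h=-23: full span → s += -23 → s = 12.0000
seg 5 [293.2°–339.3°] cycloidal, h=30: full span → s += 30 → s = 42.0000
seg 6 [339.3°–360°] cycloidal, h=24: θ=354.6° here. β=15.3, B=20.7. 24·(0.7391 − sin(2π·0.7391)/(2π)) = 21.5499 → s = 63.5499

63.5499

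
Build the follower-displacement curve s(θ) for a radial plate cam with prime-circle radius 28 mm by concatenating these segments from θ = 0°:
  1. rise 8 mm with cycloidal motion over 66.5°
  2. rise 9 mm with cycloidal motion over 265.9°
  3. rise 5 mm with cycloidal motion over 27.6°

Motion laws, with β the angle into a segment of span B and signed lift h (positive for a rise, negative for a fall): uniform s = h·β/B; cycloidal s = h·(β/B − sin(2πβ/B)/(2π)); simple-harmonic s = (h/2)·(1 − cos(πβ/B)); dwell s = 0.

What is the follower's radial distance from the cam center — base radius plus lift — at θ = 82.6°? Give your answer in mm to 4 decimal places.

seg 1 [0°–66.5°] cycloidal, h=8: full span → s += 8 → s = 8.0000
seg 2 [66.5°–332.4°] cycloidal, h=9: θ=82.6° here. β=16.1, B=265.9. 9·(0.0605 − sin(2π·0.0605)/(2π)) = 0.0131 → s = 8.0131
radial distance = base radius + s = 28 + 8.0131 = 36.0131

36.0131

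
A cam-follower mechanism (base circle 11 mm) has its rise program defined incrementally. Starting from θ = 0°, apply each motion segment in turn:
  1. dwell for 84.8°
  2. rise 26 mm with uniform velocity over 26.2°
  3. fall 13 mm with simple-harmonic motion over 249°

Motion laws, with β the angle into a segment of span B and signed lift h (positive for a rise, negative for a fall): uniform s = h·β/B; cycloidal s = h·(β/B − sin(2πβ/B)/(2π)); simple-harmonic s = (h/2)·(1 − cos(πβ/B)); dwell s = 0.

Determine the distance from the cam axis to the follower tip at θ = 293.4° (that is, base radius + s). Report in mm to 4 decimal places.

seg 1 [0°–84.8°] dwell: s stays 0.0000
seg 2 [84.8°–111°] uniform, h=26: full span → s += 26 → s = 26.0000
seg 3 [111°–360°] simple-harmonic, h=-13: θ=293.4° here. β=182.4, B=249. -13/2·(1 − cos(π·0.7325)) = -10.8371 → s = 15.1629
radial distance = base radius + s = 11 + 15.1629 = 26.1629

26.1629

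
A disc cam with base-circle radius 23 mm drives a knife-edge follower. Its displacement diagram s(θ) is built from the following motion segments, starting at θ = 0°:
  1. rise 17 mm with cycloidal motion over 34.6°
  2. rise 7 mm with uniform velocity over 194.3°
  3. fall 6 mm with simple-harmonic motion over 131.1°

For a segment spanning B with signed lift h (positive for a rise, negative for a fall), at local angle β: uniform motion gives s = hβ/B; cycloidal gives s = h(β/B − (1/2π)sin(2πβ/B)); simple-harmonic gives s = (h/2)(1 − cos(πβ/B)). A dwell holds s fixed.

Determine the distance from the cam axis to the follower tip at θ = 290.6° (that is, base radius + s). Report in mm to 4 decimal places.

seg 1 [0°–34.6°] cycloidal, h=17: full span → s += 17 → s = 17.0000
seg 2 [34.6°–228.9°] uniform, h=7: full span → s += 7 → s = 24.0000
seg 3 [228.9°–360°] simple-harmonic, h=-6: θ=290.6° here. β=61.7, B=131.1. -6/2·(1 − cos(π·0.4706)) = -2.7236 → s = 21.2764
radial distance = base radius + s = 23 + 21.2764 = 44.2764

44.2764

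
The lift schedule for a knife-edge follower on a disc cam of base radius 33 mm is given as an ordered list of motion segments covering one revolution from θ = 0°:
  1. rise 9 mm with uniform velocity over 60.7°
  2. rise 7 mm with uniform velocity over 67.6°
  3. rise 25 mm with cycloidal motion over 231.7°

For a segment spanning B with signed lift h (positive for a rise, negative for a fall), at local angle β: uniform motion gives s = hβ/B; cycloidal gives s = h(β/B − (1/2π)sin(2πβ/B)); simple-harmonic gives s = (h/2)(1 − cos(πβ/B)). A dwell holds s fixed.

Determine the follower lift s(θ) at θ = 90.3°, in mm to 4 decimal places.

seg 1 [0°–60.7°] uniform, h=9: full span → s += 9 → s = 9.0000
seg 2 [60.7°–128.3°] uniform, h=7: θ=90.3° here. β=29.6, B=67.6. 7·29.6/67.6 = 3.0651 → s = 12.0651

12.0651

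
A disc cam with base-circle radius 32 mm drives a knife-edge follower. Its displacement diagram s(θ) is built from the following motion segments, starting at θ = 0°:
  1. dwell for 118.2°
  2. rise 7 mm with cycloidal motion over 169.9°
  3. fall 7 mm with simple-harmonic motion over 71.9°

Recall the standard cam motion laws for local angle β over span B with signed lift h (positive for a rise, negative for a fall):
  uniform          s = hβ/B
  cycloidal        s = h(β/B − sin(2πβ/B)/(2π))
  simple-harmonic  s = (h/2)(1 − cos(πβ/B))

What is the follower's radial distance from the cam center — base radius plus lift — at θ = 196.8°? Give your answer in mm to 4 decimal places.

seg 1 [0°–118.2°] dwell: s stays 0.0000
seg 2 [118.2°–288.1°] cycloidal, h=7: θ=196.8° here. β=78.6, B=169.9. 7·(0.4626 − sin(2π·0.4626)/(2π)) = 2.9791 → s = 2.9791
radial distance = base radius + s = 32 + 2.9791 = 34.9791

34.9791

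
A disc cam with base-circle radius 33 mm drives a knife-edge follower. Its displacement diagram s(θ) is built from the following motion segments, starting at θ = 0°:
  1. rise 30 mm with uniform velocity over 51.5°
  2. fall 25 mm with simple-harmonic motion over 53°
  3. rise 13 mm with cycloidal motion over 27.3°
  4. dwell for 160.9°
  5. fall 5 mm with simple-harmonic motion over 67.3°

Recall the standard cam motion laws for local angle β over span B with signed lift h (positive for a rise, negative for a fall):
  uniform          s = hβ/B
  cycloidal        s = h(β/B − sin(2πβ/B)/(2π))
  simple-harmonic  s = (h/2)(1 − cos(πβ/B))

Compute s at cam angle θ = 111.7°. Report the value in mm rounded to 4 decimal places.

seg 1 [0°–51.5°] uniform, h=30: full span → s += 30 → s = 30.0000
seg 2 [51.5°–104.5°] simple-harmonic, h=-25: full span → s += -25 → s = 5.0000
seg 3 [104.5°–131.8°] cycloidal, h=13: θ=111.7° here. β=7.2, B=27.3. 13·(0.2637 − sin(2π·0.2637)/(2π)) = 1.3673 → s = 6.3673

6.3673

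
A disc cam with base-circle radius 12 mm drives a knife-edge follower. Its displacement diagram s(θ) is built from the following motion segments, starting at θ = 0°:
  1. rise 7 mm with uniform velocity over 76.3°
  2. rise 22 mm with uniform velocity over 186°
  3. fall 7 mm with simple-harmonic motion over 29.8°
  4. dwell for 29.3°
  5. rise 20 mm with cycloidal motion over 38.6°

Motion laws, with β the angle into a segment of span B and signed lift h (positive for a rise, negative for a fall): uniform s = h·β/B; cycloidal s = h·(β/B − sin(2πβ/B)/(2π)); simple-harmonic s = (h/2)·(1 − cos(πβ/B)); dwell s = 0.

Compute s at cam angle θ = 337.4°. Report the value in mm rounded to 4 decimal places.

seg 1 [0°–76.3°] uniform, h=7: full span → s += 7 → s = 7.0000
seg 2 [76.3°–262.3°] uniform, h=22: full span → s += 22 → s = 29.0000
seg 3 [262.3°–292.1°] simple-harmonic, h=-7: full span → s += -7 → s = 22.0000
seg 4 [292.1°–321.4°] dwell: s stays 22.0000
seg 5 [321.4°–360°] cycloidal, h=20: θ=337.4° here. β=16, B=38.6. 20·(0.4145 − sin(2π·0.4145)/(2π)) = 6.6614 → s = 28.6614

28.6614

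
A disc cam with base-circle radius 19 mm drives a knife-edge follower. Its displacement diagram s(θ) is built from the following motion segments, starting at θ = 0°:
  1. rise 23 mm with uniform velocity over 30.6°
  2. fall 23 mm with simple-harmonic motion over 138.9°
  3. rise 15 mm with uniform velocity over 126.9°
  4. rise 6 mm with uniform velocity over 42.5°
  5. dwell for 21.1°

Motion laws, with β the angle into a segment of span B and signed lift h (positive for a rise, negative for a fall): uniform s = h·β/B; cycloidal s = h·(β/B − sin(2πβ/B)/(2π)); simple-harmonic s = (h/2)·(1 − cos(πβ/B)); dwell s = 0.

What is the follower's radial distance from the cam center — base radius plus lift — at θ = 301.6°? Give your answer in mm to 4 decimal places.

seg 1 [0°–30.6°] uniform, h=23: full span → s += 23 → s = 23.0000
seg 2 [30.6°–169.5°] simple-harmonic, h=-23: full span → s += -23 → s = 0.0000
seg 3 [169.5°–296.4°] uniform, h=15: full span → s += 15 → s = 15.0000
seg 4 [296.4°–338.9°] uniform, h=6: θ=301.6° here. β=5.2, B=42.5. 6·5.2/42.5 = 0.7341 → s = 15.7341
radial distance = base radius + s = 19 + 15.7341 = 34.7341

34.7341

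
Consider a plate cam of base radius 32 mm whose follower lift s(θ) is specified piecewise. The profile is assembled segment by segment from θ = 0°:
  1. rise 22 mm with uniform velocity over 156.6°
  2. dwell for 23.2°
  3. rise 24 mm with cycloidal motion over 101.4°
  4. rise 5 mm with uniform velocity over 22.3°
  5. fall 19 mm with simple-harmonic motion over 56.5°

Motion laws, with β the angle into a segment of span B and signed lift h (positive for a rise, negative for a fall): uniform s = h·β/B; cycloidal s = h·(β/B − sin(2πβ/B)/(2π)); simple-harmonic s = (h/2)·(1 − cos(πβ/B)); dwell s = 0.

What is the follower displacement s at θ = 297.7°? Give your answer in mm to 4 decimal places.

seg 1 [0°–156.6°] uniform, h=22: full span → s += 22 → s = 22.0000
seg 2 [156.6°–179.8°] dwell: s stays 22.0000
seg 3 [179.8°–281.2°] cycloidal, h=24: full span → s += 24 → s = 46.0000
seg 4 [281.2°–303.5°] uniform, h=5: θ=297.7° here. β=16.5, B=22.3. 5·16.5/22.3 = 3.6996 → s = 49.6996

49.6996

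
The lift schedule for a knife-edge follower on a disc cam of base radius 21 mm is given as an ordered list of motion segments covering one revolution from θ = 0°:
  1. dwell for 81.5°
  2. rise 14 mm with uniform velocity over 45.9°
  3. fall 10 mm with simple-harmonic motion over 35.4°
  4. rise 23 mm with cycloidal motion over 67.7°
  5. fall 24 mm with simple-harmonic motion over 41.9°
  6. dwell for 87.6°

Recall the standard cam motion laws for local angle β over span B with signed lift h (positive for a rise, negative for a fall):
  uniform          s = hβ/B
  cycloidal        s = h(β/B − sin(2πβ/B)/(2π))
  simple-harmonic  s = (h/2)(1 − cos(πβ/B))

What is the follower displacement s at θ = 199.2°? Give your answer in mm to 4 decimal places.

seg 1 [0°–81.5°] dwell: s stays 0.0000
seg 2 [81.5°–127.4°] uniform, h=14: full span → s += 14 → s = 14.0000
seg 3 [127.4°–162.8°] simple-harmonic, h=-10: full span → s += -10 → s = 4.0000
seg 4 [162.8°–230.5°] cycloidal, h=23: θ=199.2° here. β=36.4, B=67.7. 23·(0.5377 − sin(2π·0.5377)/(2π)) = 13.2246 → s = 17.2246

17.2246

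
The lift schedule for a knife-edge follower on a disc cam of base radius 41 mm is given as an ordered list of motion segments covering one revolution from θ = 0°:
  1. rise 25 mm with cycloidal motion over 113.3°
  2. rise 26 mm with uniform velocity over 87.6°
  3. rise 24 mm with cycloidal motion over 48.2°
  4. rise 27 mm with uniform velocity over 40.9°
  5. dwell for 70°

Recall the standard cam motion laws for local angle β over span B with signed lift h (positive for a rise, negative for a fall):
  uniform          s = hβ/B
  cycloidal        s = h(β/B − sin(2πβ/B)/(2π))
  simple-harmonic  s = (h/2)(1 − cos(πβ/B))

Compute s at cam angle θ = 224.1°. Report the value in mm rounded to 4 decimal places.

seg 1 [0°–113.3°] cycloidal, h=25: full span → s += 25 → s = 25.0000
seg 2 [113.3°–200.9°] uniform, h=26: full span → s += 26 → s = 51.0000
seg 3 [200.9°–249.1°] cycloidal, h=24: θ=224.1° here. β=23.2, B=48.2. 24·(0.4813 − sin(2π·0.4813)/(2π)) = 11.1048 → s = 62.1048

62.1048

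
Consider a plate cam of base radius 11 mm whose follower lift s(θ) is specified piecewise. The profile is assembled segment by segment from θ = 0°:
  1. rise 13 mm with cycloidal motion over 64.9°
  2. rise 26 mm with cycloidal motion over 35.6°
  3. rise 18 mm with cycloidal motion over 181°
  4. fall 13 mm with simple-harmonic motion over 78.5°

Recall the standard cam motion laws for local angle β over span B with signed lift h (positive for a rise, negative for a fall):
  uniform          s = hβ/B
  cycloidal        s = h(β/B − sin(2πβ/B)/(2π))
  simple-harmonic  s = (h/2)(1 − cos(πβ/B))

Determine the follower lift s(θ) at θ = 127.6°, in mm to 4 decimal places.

seg 1 [0°–64.9°] cycloidal, h=13: full span → s += 13 → s = 13.0000
seg 2 [64.9°–100.5°] cycloidal, h=26: full span → s += 26 → s = 39.0000
seg 3 [100.5°–281.5°] cycloidal, h=18: θ=127.6° here. β=27.1, B=181. 18·(0.1497 − sin(2π·0.1497)/(2π)) = 0.3803 → s = 39.3803

39.3803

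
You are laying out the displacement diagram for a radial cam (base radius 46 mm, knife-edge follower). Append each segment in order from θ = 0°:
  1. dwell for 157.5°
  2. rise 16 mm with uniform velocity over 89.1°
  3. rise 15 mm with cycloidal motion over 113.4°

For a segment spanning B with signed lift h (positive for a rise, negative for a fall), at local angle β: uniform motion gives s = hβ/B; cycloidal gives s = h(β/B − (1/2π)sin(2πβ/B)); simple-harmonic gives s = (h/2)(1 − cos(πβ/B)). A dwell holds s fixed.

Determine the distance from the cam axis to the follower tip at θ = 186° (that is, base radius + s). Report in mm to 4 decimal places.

seg 1 [0°–157.5°] dwell: s stays 0.0000
seg 2 [157.5°–246.6°] uniform, h=16: θ=186° here. β=28.5, B=89.1. 16·28.5/89.1 = 5.1178 → s = 5.1178
radial distance = base radius + s = 46 + 5.1178 = 51.1178

51.1178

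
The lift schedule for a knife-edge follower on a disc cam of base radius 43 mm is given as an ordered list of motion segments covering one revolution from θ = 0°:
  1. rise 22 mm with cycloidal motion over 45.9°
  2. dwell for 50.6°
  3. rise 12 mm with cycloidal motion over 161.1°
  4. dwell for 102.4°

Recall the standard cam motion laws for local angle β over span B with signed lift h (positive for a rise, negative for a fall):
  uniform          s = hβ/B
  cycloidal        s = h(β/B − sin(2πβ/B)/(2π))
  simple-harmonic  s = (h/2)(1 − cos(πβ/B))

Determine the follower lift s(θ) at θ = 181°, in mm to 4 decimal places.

seg 1 [0°–45.9°] cycloidal, h=22: full span → s += 22 → s = 22.0000
seg 2 [45.9°–96.5°] dwell: s stays 22.0000
seg 3 [96.5°–257.6°] cycloidal, h=12: θ=181° here. β=84.5, B=161.1. 12·(0.5245 − sin(2π·0.5245)/(2π)) = 6.5873 → s = 28.5873

28.5873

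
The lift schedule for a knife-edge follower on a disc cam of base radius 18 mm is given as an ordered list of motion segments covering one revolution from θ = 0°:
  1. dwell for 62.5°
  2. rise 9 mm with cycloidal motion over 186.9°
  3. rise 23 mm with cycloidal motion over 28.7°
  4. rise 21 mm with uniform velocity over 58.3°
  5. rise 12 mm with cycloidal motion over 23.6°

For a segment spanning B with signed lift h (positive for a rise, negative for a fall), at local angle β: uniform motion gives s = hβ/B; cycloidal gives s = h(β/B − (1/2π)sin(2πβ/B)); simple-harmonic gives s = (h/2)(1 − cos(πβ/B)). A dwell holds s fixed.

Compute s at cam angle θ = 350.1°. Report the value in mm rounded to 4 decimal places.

seg 1 [0°–62.5°] dwell: s stays 0.0000
seg 2 [62.5°–249.4°] cycloidal, h=9: full span → s += 9 → s = 9.0000
seg 3 [249.4°–278.1°] cycloidal, h=23: full span → s += 23 → s = 32.0000
seg 4 [278.1°–336.4°] uniform, h=21: full span → s += 21 → s = 53.0000
seg 5 [336.4°–360°] cycloidal, h=12: θ=350.1° here. β=13.7, B=23.6. 12·(0.5805 − sin(2π·0.5805)/(2π)) = 7.8915 → s = 60.8915

60.8915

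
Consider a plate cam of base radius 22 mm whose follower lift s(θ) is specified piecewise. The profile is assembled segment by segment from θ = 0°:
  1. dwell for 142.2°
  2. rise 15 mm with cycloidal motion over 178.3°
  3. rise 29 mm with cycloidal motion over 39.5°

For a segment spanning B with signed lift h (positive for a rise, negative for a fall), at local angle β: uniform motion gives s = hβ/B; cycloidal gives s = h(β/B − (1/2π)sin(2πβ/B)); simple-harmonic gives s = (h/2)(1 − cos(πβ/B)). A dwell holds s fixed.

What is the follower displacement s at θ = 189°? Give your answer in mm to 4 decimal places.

seg 1 [0°–142.2°] dwell: s stays 0.0000
seg 2 [142.2°–320.5°] cycloidal, h=15: θ=189° here. β=46.8, B=178.3. 15·(0.2625 − sin(2π·0.2625)/(2π)) = 1.5572 → s = 1.5572

1.5572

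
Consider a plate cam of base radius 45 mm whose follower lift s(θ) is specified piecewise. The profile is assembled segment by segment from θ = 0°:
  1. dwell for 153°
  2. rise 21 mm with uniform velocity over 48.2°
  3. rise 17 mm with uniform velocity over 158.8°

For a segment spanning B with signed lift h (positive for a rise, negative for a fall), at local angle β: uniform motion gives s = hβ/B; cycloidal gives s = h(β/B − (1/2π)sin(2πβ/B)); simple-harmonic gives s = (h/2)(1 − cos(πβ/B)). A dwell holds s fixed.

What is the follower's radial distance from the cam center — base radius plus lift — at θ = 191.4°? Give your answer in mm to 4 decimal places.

seg 1 [0°–153°] dwell: s stays 0.0000
seg 2 [153°–201.2°] uniform, h=21: θ=191.4° here. β=38.4, B=48.2. 21·38.4/48.2 = 16.7303 → s = 16.7303
radial distance = base radius + s = 45 + 16.7303 = 61.7303

61.7303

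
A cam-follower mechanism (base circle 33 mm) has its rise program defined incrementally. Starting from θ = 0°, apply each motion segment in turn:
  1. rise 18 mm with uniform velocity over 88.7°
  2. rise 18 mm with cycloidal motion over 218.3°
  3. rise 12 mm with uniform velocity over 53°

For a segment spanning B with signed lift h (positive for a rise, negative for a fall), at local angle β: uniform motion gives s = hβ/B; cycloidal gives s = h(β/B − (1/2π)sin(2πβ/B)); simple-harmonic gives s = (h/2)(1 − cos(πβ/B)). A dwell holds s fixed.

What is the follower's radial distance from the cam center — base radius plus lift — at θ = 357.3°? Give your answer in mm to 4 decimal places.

seg 1 [0°–88.7°] uniform, h=18: full span → s += 18 → s = 18.0000
seg 2 [88.7°–307°] cycloidal, h=18: full span → s += 18 → s = 36.0000
seg 3 [307°–360°] uniform, h=12: θ=357.3° here. β=50.3, B=53. 12·50.3/53 = 11.3887 → s = 47.3887
radial distance = base radius + s = 33 + 47.3887 = 80.3887

80.3887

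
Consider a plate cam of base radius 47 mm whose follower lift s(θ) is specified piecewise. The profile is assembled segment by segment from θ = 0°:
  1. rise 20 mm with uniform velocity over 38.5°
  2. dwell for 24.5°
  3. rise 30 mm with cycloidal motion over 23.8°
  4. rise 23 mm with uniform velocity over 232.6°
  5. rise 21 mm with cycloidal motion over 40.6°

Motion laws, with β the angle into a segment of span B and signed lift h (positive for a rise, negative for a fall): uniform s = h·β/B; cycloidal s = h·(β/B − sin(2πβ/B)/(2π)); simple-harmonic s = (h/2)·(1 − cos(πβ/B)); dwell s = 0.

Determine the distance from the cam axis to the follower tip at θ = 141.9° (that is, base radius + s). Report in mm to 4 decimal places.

seg 1 [0°–38.5°] uniform, h=20: full span → s += 20 → s = 20.0000
seg 2 [38.5°–63°] dwell: s stays 20.0000
seg 3 [63°–86.8°] cycloidal, h=30: full span → s += 30 → s = 50.0000
seg 4 [86.8°–319.4°] uniform, h=23: θ=141.9° here. β=55.1, B=232.6. 23·55.1/232.6 = 5.4484 → s = 55.4484
radial distance = base radius + s = 47 + 55.4484 = 102.4484

102.4484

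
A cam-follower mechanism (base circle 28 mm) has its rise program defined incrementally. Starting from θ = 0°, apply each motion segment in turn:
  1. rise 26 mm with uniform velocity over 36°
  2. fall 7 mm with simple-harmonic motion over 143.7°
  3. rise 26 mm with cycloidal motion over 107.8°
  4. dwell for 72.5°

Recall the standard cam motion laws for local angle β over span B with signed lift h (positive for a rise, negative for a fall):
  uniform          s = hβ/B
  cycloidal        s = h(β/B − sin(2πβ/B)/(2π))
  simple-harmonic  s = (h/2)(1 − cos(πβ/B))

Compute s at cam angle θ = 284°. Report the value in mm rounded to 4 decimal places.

seg 1 [0°–36°] uniform, h=26: full span → s += 26 → s = 26.0000
seg 2 [36°–179.7°] simple-harmonic, h=-7: full span → s += -7 → s = 19.0000
seg 3 [179.7°–287.5°] cycloidal, h=26: θ=284° here. β=104.3, B=107.8. 26·(0.9675 − sin(2π·0.9675)/(2π)) = 25.9942 → s = 44.9942

44.9942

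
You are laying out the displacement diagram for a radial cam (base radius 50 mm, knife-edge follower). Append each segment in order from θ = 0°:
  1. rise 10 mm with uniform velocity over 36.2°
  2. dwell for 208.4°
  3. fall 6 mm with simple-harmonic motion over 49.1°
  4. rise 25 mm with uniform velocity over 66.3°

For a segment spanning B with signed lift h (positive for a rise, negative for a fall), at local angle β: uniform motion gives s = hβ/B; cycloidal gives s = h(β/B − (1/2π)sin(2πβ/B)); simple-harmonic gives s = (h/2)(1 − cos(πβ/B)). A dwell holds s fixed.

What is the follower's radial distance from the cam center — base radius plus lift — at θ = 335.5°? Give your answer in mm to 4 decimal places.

seg 1 [0°–36.2°] uniform, h=10: full span → s += 10 → s = 10.0000
seg 2 [36.2°–244.6°] dwell: s stays 10.0000
seg 3 [244.6°–293.7°] simple-harmonic, h=-6: full span → s += -6 → s = 4.0000
seg 4 [293.7°–360°] uniform, h=25: θ=335.5° here. β=41.8, B=66.3. 25·41.8/66.3 = 15.7617 → s = 19.7617
radial distance = base radius + s = 50 + 19.7617 = 69.7617

69.7617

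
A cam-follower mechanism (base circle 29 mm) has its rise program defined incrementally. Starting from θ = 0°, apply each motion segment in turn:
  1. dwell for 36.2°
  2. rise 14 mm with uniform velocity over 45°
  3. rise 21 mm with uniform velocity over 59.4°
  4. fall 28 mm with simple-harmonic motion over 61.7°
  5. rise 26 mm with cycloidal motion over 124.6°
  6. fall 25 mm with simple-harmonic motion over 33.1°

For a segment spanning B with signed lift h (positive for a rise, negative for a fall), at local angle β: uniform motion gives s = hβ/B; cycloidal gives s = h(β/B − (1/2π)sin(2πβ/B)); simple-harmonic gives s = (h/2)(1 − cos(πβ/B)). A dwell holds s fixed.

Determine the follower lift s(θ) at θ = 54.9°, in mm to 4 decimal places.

seg 1 [0°–36.2°] dwell: s stays 0.0000
seg 2 [36.2°–81.2°] uniform, h=14: θ=54.9° here. β=18.7, B=45. 14·18.7/45 = 5.8178 → s = 5.8178

5.8178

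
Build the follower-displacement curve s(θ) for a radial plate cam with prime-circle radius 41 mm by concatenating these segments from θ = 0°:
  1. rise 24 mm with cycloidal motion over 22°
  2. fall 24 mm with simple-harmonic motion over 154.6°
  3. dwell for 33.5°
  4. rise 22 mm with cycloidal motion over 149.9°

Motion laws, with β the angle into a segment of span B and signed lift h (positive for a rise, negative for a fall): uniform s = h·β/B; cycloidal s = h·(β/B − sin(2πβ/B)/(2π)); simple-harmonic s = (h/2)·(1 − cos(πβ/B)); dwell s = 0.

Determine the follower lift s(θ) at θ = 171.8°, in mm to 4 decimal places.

seg 1 [0°–22°] cycloidal, h=24: full span → s += 24 → s = 24.0000
seg 2 [22°–176.6°] simple-harmonic, h=-24: θ=171.8° here. β=149.8, B=154.6. -24/2·(1 − cos(π·0.9690)) = -23.9430 → s = 0.0570

0.0570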